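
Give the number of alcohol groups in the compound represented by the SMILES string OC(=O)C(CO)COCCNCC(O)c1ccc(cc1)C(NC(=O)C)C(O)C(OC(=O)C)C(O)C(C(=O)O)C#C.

4

Reading the structure from left to right:
  HOOC: –COOH: carbonyl C bonded to –OH and C → carboxylic acid (the –OH is not a separate alcohol).
  CH(CH2OH): pendant –CH2OH on an sp³ backbone C → alcohol.
  CH2OCH2: C–O–C with sp³ carbons on both sides and no adjacent C=O → ether.
  CH2NHCH2: C–N–C with sp³ carbons and no adjacent C=O → amine (secondary).
  CH(OH): –OH on an sp³ carbon → alcohol (secondary).
  C6H4: para-disubstituted benzene ring → arene.
  CH(NHCOCH3): pendant –NHC(=O)CH3: N bonded to a carbonyl → amide (not amine).
  CH(OH): –OH on an sp³ carbon → alcohol (secondary).
  CH(OCOCH3): pendant –OC(=O)CH3: an acyloxy group → ester.
  CH(OH): –OH on an sp³ carbon → alcohol (secondary).
  CH(COOH): pendant –COOH: carbonyl C bonded to C and –OH → carboxylic acid.
  C≡CH: C≡C triple bond → alkyne.
Alcohol appears at: CH(CH2OH), CH(OH), CH(OH), CH(OH) → 4.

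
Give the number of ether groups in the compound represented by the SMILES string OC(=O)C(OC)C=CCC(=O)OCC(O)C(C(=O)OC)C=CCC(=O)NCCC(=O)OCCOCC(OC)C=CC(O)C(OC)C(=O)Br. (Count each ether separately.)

Taking each segment in turn:
  HOOC: –COOH: carbonyl C bonded to –OH and C → carboxylic acid (the –OH is not a separate alcohol).
  CH(OCH3): pendant –OCH3: C–O–C with sp³ C, no adjacent C=O → ether.
  CH=CH: C=C double bond → alkene.
  CH2COOCH2: –C(=O)–O–C with C on the carbonyl side → ester.
  CH(OH): –OH on an sp³ carbon → alcohol (secondary).
  CH(COOCH3): pendant –COOCH3: carbonyl C bonded to C and –OCH3 → ester.
  CH=CH: C=C double bond → alkene.
  CH2CONHCH2: –C(=O)–N– linkage → amide (the N is not an amine).
  CH2COOCH2: –C(=O)–O–C with C on the carbonyl side → ester.
  CH2OCH2: C–O–C with sp³ carbons on both sides and no adjacent C=O → ether.
  CH(OCH3): pendant –OCH3: C–O–C with sp³ C, no adjacent C=O → ether.
  CH=CH: C=C double bond → alkene.
  CH(OH): –OH on an sp³ carbon → alcohol (secondary).
  CH(OCH3): pendant –OCH3: C–O–C with sp³ C, no adjacent C=O → ether.
  COBr: –C(=O)Br: carbonyl C bonded to C and to a halogen → acyl halide (not alkyl halide).
Ether appears at: CH(OCH3), CH2OCH2, CH(OCH3), CH(OCH3) → 4.

4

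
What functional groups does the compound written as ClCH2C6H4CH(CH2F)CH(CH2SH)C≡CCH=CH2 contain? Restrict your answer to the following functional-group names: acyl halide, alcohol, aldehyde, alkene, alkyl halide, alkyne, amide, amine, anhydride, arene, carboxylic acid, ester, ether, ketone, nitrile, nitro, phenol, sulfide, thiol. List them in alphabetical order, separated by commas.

alkene, alkyl halide, alkyne, arene, thiol

Reading the structure from left to right:
  ClCH2: halogen on an sp³ carbon → alkyl halide.
  C6H4: para-disubstituted benzene ring → arene.
  CH(CH2F): pendant –CH2X: halogen on sp³ carbon → alkyl halide.
  CH(CH2SH): pendant –CH2SH → thiol.
  C≡C: C≡C triple bond → alkyne.
  CH=CH2: C=C double bond → alkene.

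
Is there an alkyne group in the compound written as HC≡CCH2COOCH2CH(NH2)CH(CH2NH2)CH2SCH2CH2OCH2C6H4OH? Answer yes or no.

Taking each segment in turn:
  HC≡C: C≡C triple bond → alkyne.
  CH2COOCH2: –C(=O)–O–C with C on the carbonyl side → ester.
  CH(NH2): –NH2 on an sp³ carbon with no adjacent C=O → amine.
  CH(CH2NH2): pendant –CH2NH2: N on sp³ C, no adjacent C=O → amine.
  CH2SCH2: C–S–C linkage → sulfide (thioether).
  CH2OCH2: C–O–C with sp³ carbons on both sides and no adjacent C=O → ether.
  C6H4OH: –OH attached directly to an aromatic ring → phenol (not alcohol); the ring itself is an arene.
The HC≡C segment supplies the alkyne: C≡C triple bond → alkyne.

yes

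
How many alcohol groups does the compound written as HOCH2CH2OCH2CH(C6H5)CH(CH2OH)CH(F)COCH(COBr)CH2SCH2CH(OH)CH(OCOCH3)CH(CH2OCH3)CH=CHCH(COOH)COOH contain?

3

Reading the structure from left to right:
  HOCH2: HO– on an sp³ carbon → alcohol.
  CH2OCH2: C–O–C with sp³ carbons on both sides and no adjacent C=O → ether.
  CH(C6H5): pendant –C6H5: benzene ring → arene.
  CH(CH2OH): pendant –CH2OH on an sp³ backbone C → alcohol.
  CH(F): halogen on an sp³ carbon → alkyl halide.
  CO: –C(=O)– with carbon on both sides → ketone.
  CH(COBr): pendant –C(=O)X: carbonyl C bonded to C and halogen → acyl halide.
  CH2SCH2: C–S–C linkage → sulfide (thioether).
  CH(OH): –OH on an sp³ carbon → alcohol (secondary).
  CH(OCOCH3): pendant –OC(=O)CH3: an acyloxy group → ester.
  CH(CH2OCH3): pendant –CH2OCH3: C–O–C linkage → ether.
  CH=CH: C=C double bond → alkene.
  CH(COOH): pendant –COOH: carbonyl C bonded to C and –OH → carboxylic acid.
  COOH: –COOH: carbonyl C bonded to –OH and C → carboxylic acid (the –OH is not a separate alcohol).
Alcohol appears at: HOCH2, CH(CH2OH), CH(OH) → 3.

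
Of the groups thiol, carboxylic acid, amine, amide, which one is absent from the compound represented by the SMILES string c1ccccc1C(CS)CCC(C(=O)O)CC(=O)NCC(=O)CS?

amine

carboxylic acid: present (CH(COOH) — pendant –COOH: carbonyl C bonded to C and –OH → carboxylic acid).
amide: present (CH2CONHCH2 — –C(=O)–N– linkage → amide (the N is not an amine)).
thiol: present (CH(CH2SH) — pendant –CH2SH → thiol).
amine: absent. In CH2CONHCH2, the nitrogen is bonded directly to a carbonyl carbon, making it part of an amide, not a free amine.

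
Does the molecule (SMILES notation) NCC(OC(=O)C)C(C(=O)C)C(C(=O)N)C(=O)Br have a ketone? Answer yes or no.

–NH2 on an sp³ carbon with no adjacent C=O → amine.
pendant –OC(=O)CH3: an acyloxy group → ester.
pendant –COCH3: carbonyl C bonded to two carbons → ketone.
pendant –CONH2: carbonyl C bonded to C and N → amide.
–C(=O)Br: carbonyl C bonded to C and to a halogen → acyl halide (not alkyl halide).
The CH(COCH3) segment supplies the ketone: pendant –COCH3: carbonyl C bonded to two carbons → ketone.

yes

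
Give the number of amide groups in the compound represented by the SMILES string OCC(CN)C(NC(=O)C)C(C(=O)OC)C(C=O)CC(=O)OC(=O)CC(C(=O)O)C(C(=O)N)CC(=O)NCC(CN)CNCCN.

HO– on an sp³ carbon → alcohol.
pendant –CH2NH2: N on sp³ C, no adjacent C=O → amine.
pendant –NHC(=O)CH3: N bonded to a carbonyl → amide (not amine).
pendant –COOCH3: carbonyl C bonded to C and –OCH3 → ester.
pendant –CHO: carbonyl C bonded to C and H → aldehyde.
two acyl groups sharing one oxygen, –C(=O)–O–C(=O)– → anhydride.
pendant –COOH: carbonyl C bonded to C and –OH → carboxylic acid.
pendant –CONH2: carbonyl C bonded to C and N → amide.
–C(=O)–N– linkage → amide (the N is not an amine).
pendant –CH2NH2: N on sp³ C, no adjacent C=O → amine.
C–N–C with sp³ carbons and no adjacent C=O → amine (secondary).
–NH2 on an sp³ carbon with no adjacent C=O → amine.
Amide appears at: CH(NHCOCH3), CH(CONH2), CH2CONHCH2 → 3.

3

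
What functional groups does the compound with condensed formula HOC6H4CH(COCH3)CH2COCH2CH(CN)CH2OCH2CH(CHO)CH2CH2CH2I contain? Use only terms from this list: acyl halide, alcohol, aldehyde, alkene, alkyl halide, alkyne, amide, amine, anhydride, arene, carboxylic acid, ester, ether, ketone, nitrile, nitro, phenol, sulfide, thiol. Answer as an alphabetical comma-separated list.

aldehyde, alkyl halide, arene, ether, ketone, nitrile, phenol

Taking each segment in turn:
  HOC6H4: –OH attached directly to an aromatic ring → phenol (not alcohol); the ring itself is an arene.
  CH(COCH3): pendant –COCH3: carbonyl C bonded to two carbons → ketone.
  CO: –C(=O)– with carbon on both sides → ketone.
  CH(CN): pendant –C≡N: nitrile.
  CH2OCH2: C–O–C with sp³ carbons on both sides and no adjacent C=O → ether.
  CH(CHO): pendant –CHO: carbonyl C bonded to C and H → aldehyde.
  CH2I: halogen on an sp³ carbon → alkyl halide.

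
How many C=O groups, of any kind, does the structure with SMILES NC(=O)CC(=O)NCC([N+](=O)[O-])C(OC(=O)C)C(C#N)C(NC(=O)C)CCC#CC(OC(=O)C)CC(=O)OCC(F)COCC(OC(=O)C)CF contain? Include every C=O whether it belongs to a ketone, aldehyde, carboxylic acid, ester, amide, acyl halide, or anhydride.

H2NCO: amide, 1 C=O (running total 1).
CH2CONHCH2: amide, 1 C=O (running total 2).
CH(OCOCH3): ester, 1 C=O (running total 3).
CH(NHCOCH3): amide, 1 C=O (running total 4).
CH(OCOCH3): ester, 1 C=O (running total 5).
CH2COOCH2: ester, 1 C=O (running total 6).
CH(OCOCH3): ester, 1 C=O (running total 7).

7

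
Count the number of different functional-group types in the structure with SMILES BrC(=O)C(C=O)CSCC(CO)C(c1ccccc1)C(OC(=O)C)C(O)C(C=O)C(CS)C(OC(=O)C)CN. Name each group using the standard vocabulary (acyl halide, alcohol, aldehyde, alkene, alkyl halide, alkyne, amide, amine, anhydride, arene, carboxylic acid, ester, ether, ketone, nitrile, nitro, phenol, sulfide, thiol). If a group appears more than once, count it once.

8

Working along the chain:
  BrCO: –C(=O)Br: carbonyl C bonded to C and to a halogen → acyl halide (not alkyl halide).
  CH(CHO): pendant –CHO: carbonyl C bonded to C and H → aldehyde.
  CH2SCH2: C–S–C linkage → sulfide (thioether).
  CH(CH2OH): pendant –CH2OH on an sp³ backbone C → alcohol.
  CH(C6H5): pendant –C6H5: benzene ring → arene.
  CH(OCOCH3): pendant –OC(=O)CH3: an acyloxy group → ester.
  CH(OH): –OH on an sp³ carbon → alcohol (secondary).
  CH(CHO): pendant –CHO: carbonyl C bonded to C and H → aldehyde.
  CH(CH2SH): pendant –CH2SH → thiol.
  CH(OCOCH3): pendant –OC(=O)CH3: an acyloxy group → ester.
  CH2NH2: –NH2 on an sp³ carbon with no adjacent C=O → amine.
Distinct types present: acyl halide, alcohol, aldehyde, amine, arene, ester, sulfide, thiol.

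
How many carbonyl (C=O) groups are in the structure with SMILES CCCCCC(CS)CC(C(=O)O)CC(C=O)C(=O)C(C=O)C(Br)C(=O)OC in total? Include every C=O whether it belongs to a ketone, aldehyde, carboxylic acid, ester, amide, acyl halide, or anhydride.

CH(COOH): carboxylic acid, 1 C=O (running total 1).
CH(CHO): aldehyde, 1 C=O (running total 2).
CO: ketone, 1 C=O (running total 3).
CH(CHO): aldehyde, 1 C=O (running total 4).
COOCH3: ester, 1 C=O (running total 5).

5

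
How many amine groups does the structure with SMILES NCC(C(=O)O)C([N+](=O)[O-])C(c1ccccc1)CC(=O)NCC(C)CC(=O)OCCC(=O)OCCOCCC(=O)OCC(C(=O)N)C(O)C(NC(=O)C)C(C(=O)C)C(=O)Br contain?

Taking each segment in turn:
  H2NCH2: –NH2 on an sp³ carbon with no adjacent C=O → amine.
  CH(COOH): pendant –COOH: carbonyl C bonded to C and –OH → carboxylic acid.
  CH(NO2): –NO2 on an sp³ carbon → nitro (the N=O is not a carbonyl).
  CH(C6H5): pendant –C6H5: benzene ring → arene.
  CH2CONHCH2: –C(=O)–N– linkage → amide (the N is not an amine).
  CH2COOCH2: –C(=O)–O–C with C on the carbonyl side → ester.
  CH2COOCH2: –C(=O)–O–C with C on the carbonyl side → ester.
  CH2OCH2: C–O–C with sp³ carbons on both sides and no adjacent C=O → ether.
  CH2COOCH2: –C(=O)–O–C with C on the carbonyl side → ester.
  CH(CONH2): pendant –CONH2: carbonyl C bonded to C and N → amide.
  CH(OH): –OH on an sp³ carbon → alcohol (secondary).
  CH(NHCOCH3): pendant –NHC(=O)CH3: N bonded to a carbonyl → amide (not amine).
  CH(COCH3): pendant –COCH3: carbonyl C bonded to two carbons → ketone.
  COBr: –C(=O)Br: carbonyl C bonded to C and to a halogen → acyl halide (not alkyl halide).
Amine appears at: H2NCH2 → 1.

1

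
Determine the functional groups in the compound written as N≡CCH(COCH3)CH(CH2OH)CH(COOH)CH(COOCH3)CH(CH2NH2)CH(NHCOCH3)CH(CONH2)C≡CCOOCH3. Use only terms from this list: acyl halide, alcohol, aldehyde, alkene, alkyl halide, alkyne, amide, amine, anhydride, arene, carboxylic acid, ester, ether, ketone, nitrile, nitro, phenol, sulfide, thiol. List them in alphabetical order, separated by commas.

Taking each segment in turn:
  N≡C: N≡C–: carbon triple-bonded to nitrogen → nitrile.
  CH(COCH3): pendant –COCH3: carbonyl C bonded to two carbons → ketone.
  CH(CH2OH): pendant –CH2OH on an sp³ backbone C → alcohol.
  CH(COOH): pendant –COOH: carbonyl C bonded to C and –OH → carboxylic acid.
  CH(COOCH3): pendant –COOCH3: carbonyl C bonded to C and –OCH3 → ester.
  CH(CH2NH2): pendant –CH2NH2: N on sp³ C, no adjacent C=O → amine.
  CH(NHCOCH3): pendant –NHC(=O)CH3: N bonded to a carbonyl → amide (not amine).
  CH(CONH2): pendant –CONH2: carbonyl C bonded to C and N → amide.
  C≡C: C≡C triple bond → alkyne.
  COOCH3: –C(=O)OCH3: carbonyl C bonded to C and to –OCH3 → ester (not ketone + ether).

alcohol, alkyne, amide, amine, carboxylic acid, ester, ketone, nitrile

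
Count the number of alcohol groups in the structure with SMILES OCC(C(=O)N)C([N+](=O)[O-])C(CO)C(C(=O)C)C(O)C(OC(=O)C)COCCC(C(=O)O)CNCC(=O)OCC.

3

HO– on an sp³ carbon → alcohol.
pendant –CONH2: carbonyl C bonded to C and N → amide.
–NO2 on an sp³ carbon → nitro (the N=O is not a carbonyl).
pendant –CH2OH on an sp³ backbone C → alcohol.
pendant –COCH3: carbonyl C bonded to two carbons → ketone.
–OH on an sp³ carbon → alcohol (secondary).
pendant –OC(=O)CH3: an acyloxy group → ester.
C–O–C with sp³ carbons on both sides and no adjacent C=O → ether.
pendant –COOH: carbonyl C bonded to C and –OH → carboxylic acid.
C–N–C with sp³ carbons and no adjacent C=O → amine (secondary).
–C(=O)OCH2CH3: carbonyl C bonded to C and to –OEt → ester.
Alcohol appears at: HOCH2, CH(CH2OH), CH(OH) → 3.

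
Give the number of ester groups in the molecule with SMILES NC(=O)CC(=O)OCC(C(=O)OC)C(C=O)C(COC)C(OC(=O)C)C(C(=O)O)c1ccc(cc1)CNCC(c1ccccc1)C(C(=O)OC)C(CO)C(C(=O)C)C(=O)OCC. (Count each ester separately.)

–C(=O)NH2: carbonyl C bonded to C and to N → amide (the N is not a separate amine).
–C(=O)–O–C with C on the carbonyl side → ester.
pendant –COOCH3: carbonyl C bonded to C and –OCH3 → ester.
pendant –CHO: carbonyl C bonded to C and H → aldehyde.
pendant –CH2OCH3: C–O–C linkage → ether.
pendant –OC(=O)CH3: an acyloxy group → ester.
pendant –COOH: carbonyl C bonded to C and –OH → carboxylic acid.
para-disubstituted benzene ring → arene.
C–N–C with sp³ carbons and no adjacent C=O → amine (secondary).
pendant –C6H5: benzene ring → arene.
pendant –COOCH3: carbonyl C bonded to C and –OCH3 → ester.
pendant –CH2OH on an sp³ backbone C → alcohol.
pendant –COCH3: carbonyl C bonded to two carbons → ketone.
–C(=O)OCH2CH3: carbonyl C bonded to C and to –OEt → ester.
Ester appears at: CH2COOCH2, CH(COOCH3), CH(OCOCH3), CH(COOCH3), COOCH2CH3 → 5.

5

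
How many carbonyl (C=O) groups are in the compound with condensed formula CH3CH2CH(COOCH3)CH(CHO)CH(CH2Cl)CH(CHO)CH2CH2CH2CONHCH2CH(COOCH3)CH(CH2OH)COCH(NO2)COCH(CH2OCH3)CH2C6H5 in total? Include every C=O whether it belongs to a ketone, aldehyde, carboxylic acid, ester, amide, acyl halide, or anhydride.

CH(COOCH3): ester, 1 C=O (running total 1).
CH(CHO): aldehyde, 1 C=O (running total 2).
CH(CHO): aldehyde, 1 C=O (running total 3).
CH2CONHCH2: amide, 1 C=O (running total 4).
CH(COOCH3): ester, 1 C=O (running total 5).
CO: ketone, 1 C=O (running total 6).
CO: ketone, 1 C=O (running total 7).

7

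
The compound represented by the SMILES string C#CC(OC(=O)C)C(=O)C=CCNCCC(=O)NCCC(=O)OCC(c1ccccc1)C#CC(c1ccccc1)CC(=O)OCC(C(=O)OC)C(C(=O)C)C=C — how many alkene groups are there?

Reading the structure from left to right:
  HC≡C: C≡C triple bond → alkyne.
  CH(OCOCH3): pendant –OC(=O)CH3: an acyloxy group → ester.
  CO: –C(=O)– with carbon on both sides → ketone.
  CH=CH: C=C double bond → alkene.
  CH2NHCH2: C–N–C with sp³ carbons and no adjacent C=O → amine (secondary).
  CH2CONHCH2: –C(=O)–N– linkage → amide (the N is not an amine).
  CH2COOCH2: –C(=O)–O–C with C on the carbonyl side → ester.
  CH(C6H5): pendant –C6H5: benzene ring → arene.
  C≡C: C≡C triple bond → alkyne.
  CH(C6H5): pendant –C6H5: benzene ring → arene.
  CH2COOCH2: –C(=O)–O–C with C on the carbonyl side → ester.
  CH(COOCH3): pendant –COOCH3: carbonyl C bonded to C and –OCH3 → ester.
  CH(COCH3): pendant –COCH3: carbonyl C bonded to two carbons → ketone.
  CH=CH2: C=C double bond → alkene.
Alkene appears at: CH=CH, CH=CH2 → 2.

2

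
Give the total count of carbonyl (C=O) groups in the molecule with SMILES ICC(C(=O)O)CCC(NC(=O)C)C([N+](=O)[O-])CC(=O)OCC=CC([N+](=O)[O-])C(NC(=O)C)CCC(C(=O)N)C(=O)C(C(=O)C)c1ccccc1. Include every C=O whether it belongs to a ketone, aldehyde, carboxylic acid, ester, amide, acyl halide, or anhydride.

7

CH(COOH): carboxylic acid, 1 C=O (running total 1).
CH(NHCOCH3): amide, 1 C=O (running total 2).
CH2COOCH2: ester, 1 C=O (running total 3).
CH(NHCOCH3): amide, 1 C=O (running total 4).
CH(CONH2): amide, 1 C=O (running total 5).
CO: ketone, 1 C=O (running total 6).
CH(COCH3): ketone, 1 C=O (running total 7).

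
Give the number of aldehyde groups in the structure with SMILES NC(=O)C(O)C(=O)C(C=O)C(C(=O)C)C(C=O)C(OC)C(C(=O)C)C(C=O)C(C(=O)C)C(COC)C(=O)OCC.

3

–C(=O)NH2: carbonyl C bonded to C and to N → amide (the N is not a separate amine).
–OH on an sp³ carbon → alcohol (secondary).
–C(=O)– with carbon on both sides → ketone.
pendant –CHO: carbonyl C bonded to C and H → aldehyde.
pendant –COCH3: carbonyl C bonded to two carbons → ketone.
pendant –CHO: carbonyl C bonded to C and H → aldehyde.
pendant –OCH3: C–O–C with sp³ C, no adjacent C=O → ether.
pendant –COCH3: carbonyl C bonded to two carbons → ketone.
pendant –CHO: carbonyl C bonded to C and H → aldehyde.
pendant –COCH3: carbonyl C bonded to two carbons → ketone.
pendant –CH2OCH3: C–O–C linkage → ether.
–C(=O)OCH2CH3: carbonyl C bonded to C and to –OEt → ester.
Aldehyde appears at: CH(CHO), CH(CHO), CH(CHO) → 3.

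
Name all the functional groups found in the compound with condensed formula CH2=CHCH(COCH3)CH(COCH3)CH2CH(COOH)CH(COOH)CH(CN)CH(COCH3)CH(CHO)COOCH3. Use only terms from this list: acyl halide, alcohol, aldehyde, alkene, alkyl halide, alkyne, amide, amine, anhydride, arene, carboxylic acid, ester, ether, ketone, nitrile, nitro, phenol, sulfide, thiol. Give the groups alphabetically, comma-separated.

Taking each segment in turn:
  CH2=CH: C=C double bond → alkene.
  CH(COCH3): pendant –COCH3: carbonyl C bonded to two carbons → ketone.
  CH(COCH3): pendant –COCH3: carbonyl C bonded to two carbons → ketone.
  CH(COOH): pendant –COOH: carbonyl C bonded to C and –OH → carboxylic acid.
  CH(COOH): pendant –COOH: carbonyl C bonded to C and –OH → carboxylic acid.
  CH(CN): pendant –C≡N: nitrile.
  CH(COCH3): pendant –COCH3: carbonyl C bonded to two carbons → ketone.
  CH(CHO): pendant –CHO: carbonyl C bonded to C and H → aldehyde.
  COOCH3: –C(=O)OCH3: carbonyl C bonded to C and to –OCH3 → ester (not ketone + ether).

aldehyde, alkene, carboxylic acid, ester, ketone, nitrile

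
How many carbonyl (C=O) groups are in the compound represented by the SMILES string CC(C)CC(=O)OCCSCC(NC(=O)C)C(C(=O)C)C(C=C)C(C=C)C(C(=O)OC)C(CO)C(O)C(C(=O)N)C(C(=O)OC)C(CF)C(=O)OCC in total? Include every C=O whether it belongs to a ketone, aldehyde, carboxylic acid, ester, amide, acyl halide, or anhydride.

CH2COOCH2: ester, 1 C=O (running total 1).
CH(NHCOCH3): amide, 1 C=O (running total 2).
CH(COCH3): ketone, 1 C=O (running total 3).
CH(COOCH3): ester, 1 C=O (running total 4).
CH(CONH2): amide, 1 C=O (running total 5).
CH(COOCH3): ester, 1 C=O (running total 6).
COOCH2CH3: ester, 1 C=O (running total 7).

7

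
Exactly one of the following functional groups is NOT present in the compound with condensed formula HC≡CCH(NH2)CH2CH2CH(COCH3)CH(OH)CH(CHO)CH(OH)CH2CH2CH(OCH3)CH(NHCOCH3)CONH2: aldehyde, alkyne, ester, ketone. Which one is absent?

ester

ketone: present (CH(COCH3) — pendant –COCH3: carbonyl C bonded to two carbons → ketone).
alkyne: present (HC≡C — C≡C triple bond → alkyne).
aldehyde: present (CH(CHO) — pendant –CHO: carbonyl C bonded to C and H → aldehyde).
ester: no segment matches this pattern.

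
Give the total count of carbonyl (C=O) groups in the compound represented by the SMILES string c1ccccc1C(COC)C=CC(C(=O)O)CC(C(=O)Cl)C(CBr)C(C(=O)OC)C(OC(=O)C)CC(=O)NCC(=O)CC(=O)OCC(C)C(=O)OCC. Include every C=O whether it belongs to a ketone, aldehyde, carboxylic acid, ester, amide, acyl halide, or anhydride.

8

CH(COOH): carboxylic acid, 1 C=O (running total 1).
CH(COCl): acyl halide, 1 C=O (running total 2).
CH(COOCH3): ester, 1 C=O (running total 3).
CH(OCOCH3): ester, 1 C=O (running total 4).
CH2CONHCH2: amide, 1 C=O (running total 5).
CO: ketone, 1 C=O (running total 6).
CH2COOCH2: ester, 1 C=O (running total 7).
COOCH2CH3: ester, 1 C=O (running total 8).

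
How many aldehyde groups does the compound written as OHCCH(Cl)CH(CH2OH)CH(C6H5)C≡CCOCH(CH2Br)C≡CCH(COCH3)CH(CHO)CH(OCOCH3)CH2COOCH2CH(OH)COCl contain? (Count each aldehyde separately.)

Reading the structure from left to right:
  OHC: terminal –CHO: carbonyl C bonded to H and C → aldehyde.
  CH(Cl): halogen on an sp³ carbon → alkyl halide.
  CH(CH2OH): pendant –CH2OH on an sp³ backbone C → alcohol.
  CH(C6H5): pendant –C6H5: benzene ring → arene.
  C≡C: C≡C triple bond → alkyne.
  CO: –C(=O)– with carbon on both sides → ketone.
  CH(CH2Br): pendant –CH2X: halogen on sp³ carbon → alkyl halide.
  C≡C: C≡C triple bond → alkyne.
  CH(COCH3): pendant –COCH3: carbonyl C bonded to two carbons → ketone.
  CH(CHO): pendant –CHO: carbonyl C bonded to C and H → aldehyde.
  CH(OCOCH3): pendant –OC(=O)CH3: an acyloxy group → ester.
  CH2COOCH2: –C(=O)–O–C with C on the carbonyl side → ester.
  CH(OH): –OH on an sp³ carbon → alcohol (secondary).
  COCl: –C(=O)Cl: carbonyl C bonded to C and to a halogen → acyl halide (not alkyl halide).
Aldehyde appears at: OHC, CH(CHO) → 2.

2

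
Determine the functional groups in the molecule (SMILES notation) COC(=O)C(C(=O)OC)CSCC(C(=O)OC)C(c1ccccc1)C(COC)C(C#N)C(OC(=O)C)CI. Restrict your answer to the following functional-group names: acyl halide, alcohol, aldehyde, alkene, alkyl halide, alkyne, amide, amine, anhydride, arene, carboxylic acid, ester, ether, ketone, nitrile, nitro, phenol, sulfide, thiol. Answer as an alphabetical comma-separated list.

alkyl halide, arene, ester, ether, nitrile, sulfide

Taking each segment in turn:
  CH3OOC: CH3O–C(=O)–: carbonyl C bonded to C and to –OCH3 → ester (not ketone + ether).
  CH(COOCH3): pendant –COOCH3: carbonyl C bonded to C and –OCH3 → ester.
  CH2SCH2: C–S–C linkage → sulfide (thioether).
  CH(COOCH3): pendant –COOCH3: carbonyl C bonded to C and –OCH3 → ester.
  CH(C6H5): pendant –C6H5: benzene ring → arene.
  CH(CH2OCH3): pendant –CH2OCH3: C–O–C linkage → ether.
  CH(CN): pendant –C≡N: nitrile.
  CH(OCOCH3): pendant –OC(=O)CH3: an acyloxy group → ester.
  CH2I: halogen on an sp³ carbon → alkyl halide.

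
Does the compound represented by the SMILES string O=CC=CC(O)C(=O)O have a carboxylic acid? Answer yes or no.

terminal –CHO: carbonyl C bonded to H and C → aldehyde.
C=C double bond → alkene.
–OH on an sp³ carbon → alcohol (secondary).
–COOH: carbonyl C bonded to –OH and C → carboxylic acid (the –OH is not a separate alcohol).
The COOH segment supplies the carboxylic acid: –COOH: carbonyl C bonded to –OH and C → carboxylic acid (the –OH is not a separate alcohol).

yes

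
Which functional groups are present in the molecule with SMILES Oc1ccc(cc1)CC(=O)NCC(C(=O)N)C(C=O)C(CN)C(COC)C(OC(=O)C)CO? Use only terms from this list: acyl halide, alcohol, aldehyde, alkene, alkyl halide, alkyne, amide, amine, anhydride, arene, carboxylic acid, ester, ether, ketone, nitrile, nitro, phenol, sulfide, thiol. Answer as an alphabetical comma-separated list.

alcohol, aldehyde, amide, amine, arene, ester, ether, phenol

–OH attached directly to an aromatic ring → phenol (not alcohol); the ring itself is an arene.
–C(=O)–N– linkage → amide (the N is not an amine).
pendant –CONH2: carbonyl C bonded to C and N → amide.
pendant –CHO: carbonyl C bonded to C and H → aldehyde.
pendant –CH2NH2: N on sp³ C, no adjacent C=O → amine.
pendant –CH2OCH3: C–O–C linkage → ether.
pendant –OC(=O)CH3: an acyloxy group → ester.
–OH on an sp³ carbon → alcohol.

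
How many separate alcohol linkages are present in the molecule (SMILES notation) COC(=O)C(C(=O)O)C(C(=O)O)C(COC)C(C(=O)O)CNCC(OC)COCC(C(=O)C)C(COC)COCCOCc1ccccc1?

Working along the chain:
  CH3OOC: CH3O–C(=O)–: carbonyl C bonded to C and to –OCH3 → ester (not ketone + ether).
  CH(COOH): pendant –COOH: carbonyl C bonded to C and –OH → carboxylic acid.
  CH(COOH): pendant –COOH: carbonyl C bonded to C and –OH → carboxylic acid.
  CH(CH2OCH3): pendant –CH2OCH3: C–O–C linkage → ether.
  CH(COOH): pendant –COOH: carbonyl C bonded to C and –OH → carboxylic acid.
  CH2NHCH2: C–N–C with sp³ carbons and no adjacent C=O → amine (secondary).
  CH(OCH3): pendant –OCH3: C–O–C with sp³ C, no adjacent C=O → ether.
  CH2OCH2: C–O–C with sp³ carbons on both sides and no adjacent C=O → ether.
  CH(COCH3): pendant –COCH3: carbonyl C bonded to two carbons → ketone.
  CH(CH2OCH3): pendant –CH2OCH3: C–O–C linkage → ether.
  CH2OCH2: C–O–C with sp³ carbons on both sides and no adjacent C=O → ether.
  CH2OCH2: C–O–C with sp³ carbons on both sides and no adjacent C=O → ether.
  C6H5: –C6H5 phenyl ring → arene.
No segment is a alcohol: CH(COOH) is carboxylic acid, not alcohol; CH(COOH) is carboxylic acid, not alcohol; CH(CH2OCH3) is ether, not alcohol. → 0.

0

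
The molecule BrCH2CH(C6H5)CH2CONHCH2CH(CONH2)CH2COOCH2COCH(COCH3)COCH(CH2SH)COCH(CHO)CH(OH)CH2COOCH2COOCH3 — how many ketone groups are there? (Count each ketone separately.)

Working along the chain:
  BrCH2: halogen on an sp³ carbon → alkyl halide.
  CH(C6H5): pendant –C6H5: benzene ring → arene.
  CH2CONHCH2: –C(=O)–N– linkage → amide (the N is not an amine).
  CH(CONH2): pendant –CONH2: carbonyl C bonded to C and N → amide.
  CH2COOCH2: –C(=O)–O–C with C on the carbonyl side → ester.
  CO: –C(=O)– with carbon on both sides → ketone.
  CH(COCH3): pendant –COCH3: carbonyl C bonded to two carbons → ketone.
  CO: –C(=O)– with carbon on both sides → ketone.
  CH(CH2SH): pendant –CH2SH → thiol.
  CO: –C(=O)– with carbon on both sides → ketone.
  CH(CHO): pendant –CHO: carbonyl C bonded to C and H → aldehyde.
  CH(OH): –OH on an sp³ carbon → alcohol (secondary).
  CH2COOCH2: –C(=O)–O–C with C on the carbonyl side → ester.
  COOCH3: –C(=O)OCH3: carbonyl C bonded to C and to –OCH3 → ester (not ketone + ether).
Ketone appears at: CO, CH(COCH3), CO, CO → 4.

4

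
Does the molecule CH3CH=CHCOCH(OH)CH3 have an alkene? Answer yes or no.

Working along the chain:
  CH=CH: C=C double bond → alkene.
  CO: –C(=O)– with carbon on both sides → ketone.
  CH(OH): –OH on an sp³ carbon → alcohol (secondary).
The CH=CH segment supplies the alkene: C=C double bond → alkene.

yes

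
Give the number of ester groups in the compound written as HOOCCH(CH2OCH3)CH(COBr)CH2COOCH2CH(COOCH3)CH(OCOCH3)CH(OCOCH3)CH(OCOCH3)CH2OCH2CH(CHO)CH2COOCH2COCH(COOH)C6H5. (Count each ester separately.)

6

–COOH: carbonyl C bonded to –OH and C → carboxylic acid (the –OH is not a separate alcohol).
pendant –CH2OCH3: C–O–C linkage → ether.
pendant –C(=O)X: carbonyl C bonded to C and halogen → acyl halide.
–C(=O)–O–C with C on the carbonyl side → ester.
pendant –COOCH3: carbonyl C bonded to C and –OCH3 → ester.
pendant –OC(=O)CH3: an acyloxy group → ester.
pendant –OC(=O)CH3: an acyloxy group → ester.
pendant –OC(=O)CH3: an acyloxy group → ester.
C–O–C with sp³ carbons on both sides and no adjacent C=O → ether.
pendant –CHO: carbonyl C bonded to C and H → aldehyde.
–C(=O)–O–C with C on the carbonyl side → ester.
–C(=O)– with carbon on both sides → ketone.
pendant –COOH: carbonyl C bonded to C and –OH → carboxylic acid.
–C6H5 phenyl ring → arene.
Ester appears at: CH2COOCH2, CH(COOCH3), CH(OCOCH3), CH(OCOCH3), CH(OCOCH3), CH2COOCH2 → 6.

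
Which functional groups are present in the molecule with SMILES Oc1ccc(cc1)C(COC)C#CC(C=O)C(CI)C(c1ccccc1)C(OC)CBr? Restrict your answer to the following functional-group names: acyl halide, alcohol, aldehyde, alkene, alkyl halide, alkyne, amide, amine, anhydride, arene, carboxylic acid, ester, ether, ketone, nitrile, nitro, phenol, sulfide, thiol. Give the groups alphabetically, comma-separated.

Taking each segment in turn:
  HOC6H4: –OH attached directly to an aromatic ring → phenol (not alcohol); the ring itself is an arene.
  CH(CH2OCH3): pendant –CH2OCH3: C–O–C linkage → ether.
  C≡C: C≡C triple bond → alkyne.
  CH(CHO): pendant –CHO: carbonyl C bonded to C and H → aldehyde.
  CH(CH2I): pendant –CH2X: halogen on sp³ carbon → alkyl halide.
  CH(C6H5): pendant –C6H5: benzene ring → arene.
  CH(OCH3): pendant –OCH3: C–O–C with sp³ C, no adjacent C=O → ether.
  CH2Br: halogen on an sp³ carbon → alkyl halide.

aldehyde, alkyl halide, alkyne, arene, ether, phenol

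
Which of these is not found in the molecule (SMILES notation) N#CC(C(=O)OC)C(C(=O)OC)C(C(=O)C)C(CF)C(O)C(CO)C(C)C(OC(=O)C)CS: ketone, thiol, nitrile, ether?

ketone: present (CH(COCH3) — pendant –COCH3: carbonyl C bonded to two carbons → ketone).
thiol: present (CH2SH — –SH on an sp³ carbon → thiol).
nitrile: present (N≡C — N≡C–: carbon triple-bonded to nitrogen → nitrile).
ether: absent. In each of CH(COOCH3) and CH(OCOCH3), the C–O–C oxygen is adjacent to a C=O, so it belongs to an ester, not an ether.

ether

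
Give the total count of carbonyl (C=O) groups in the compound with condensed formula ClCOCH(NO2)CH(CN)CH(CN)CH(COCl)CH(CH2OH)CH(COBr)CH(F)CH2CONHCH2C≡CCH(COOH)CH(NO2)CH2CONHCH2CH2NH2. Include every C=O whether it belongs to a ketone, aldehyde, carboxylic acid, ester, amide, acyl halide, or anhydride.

6

ClCO: acyl halide, 1 C=O (running total 1).
CH(COCl): acyl halide, 1 C=O (running total 2).
CH(COBr): acyl halide, 1 C=O (running total 3).
CH2CONHCH2: amide, 1 C=O (running total 4).
CH(COOH): carboxylic acid, 1 C=O (running total 5).
CH2CONHCH2: amide, 1 C=O (running total 6).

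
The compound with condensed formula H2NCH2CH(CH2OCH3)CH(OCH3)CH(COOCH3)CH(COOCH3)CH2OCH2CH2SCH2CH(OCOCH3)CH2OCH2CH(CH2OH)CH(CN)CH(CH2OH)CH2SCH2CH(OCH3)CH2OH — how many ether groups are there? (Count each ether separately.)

5

Reading the structure from left to right:
  H2NCH2: –NH2 on an sp³ carbon with no adjacent C=O → amine.
  CH(CH2OCH3): pendant –CH2OCH3: C–O–C linkage → ether.
  CH(OCH3): pendant –OCH3: C–O–C with sp³ C, no adjacent C=O → ether.
  CH(COOCH3): pendant –COOCH3: carbonyl C bonded to C and –OCH3 → ester.
  CH(COOCH3): pendant –COOCH3: carbonyl C bonded to C and –OCH3 → ester.
  CH2OCH2: C–O–C with sp³ carbons on both sides and no adjacent C=O → ether.
  CH2SCH2: C–S–C linkage → sulfide (thioether).
  CH(OCOCH3): pendant –OC(=O)CH3: an acyloxy group → ester.
  CH2OCH2: C–O–C with sp³ carbons on both sides and no adjacent C=O → ether.
  CH(CH2OH): pendant –CH2OH on an sp³ backbone C → alcohol.
  CH(CN): pendant –C≡N: nitrile.
  CH(CH2OH): pendant –CH2OH on an sp³ backbone C → alcohol.
  CH2SCH2: C–S–C linkage → sulfide (thioether).
  CH(OCH3): pendant –OCH3: C–O–C with sp³ C, no adjacent C=O → ether.
  CH2OH: –OH on an sp³ carbon → alcohol.
Ether appears at: CH(CH2OCH3), CH(OCH3), CH2OCH2, CH2OCH2, CH(OCH3) → 5.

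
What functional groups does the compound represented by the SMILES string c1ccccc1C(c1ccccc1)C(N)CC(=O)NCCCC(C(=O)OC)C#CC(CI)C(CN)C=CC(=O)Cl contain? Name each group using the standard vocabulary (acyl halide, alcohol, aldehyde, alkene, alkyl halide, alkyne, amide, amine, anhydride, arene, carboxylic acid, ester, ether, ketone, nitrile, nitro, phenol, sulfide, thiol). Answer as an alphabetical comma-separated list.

C6H5– phenyl ring → arene.
pendant –C6H5: benzene ring → arene.
–NH2 on an sp³ carbon with no adjacent C=O → amine.
–C(=O)–N– linkage → amide (the N is not an amine).
pendant –COOCH3: carbonyl C bonded to C and –OCH3 → ester.
C≡C triple bond → alkyne.
pendant –CH2X: halogen on sp³ carbon → alkyl halide.
pendant –CH2NH2: N on sp³ C, no adjacent C=O → amine.
C=C double bond → alkene.
–C(=O)Cl: carbonyl C bonded to C and to a halogen → acyl halide (not alkyl halide).

acyl halide, alkene, alkyl halide, alkyne, amide, amine, arene, ester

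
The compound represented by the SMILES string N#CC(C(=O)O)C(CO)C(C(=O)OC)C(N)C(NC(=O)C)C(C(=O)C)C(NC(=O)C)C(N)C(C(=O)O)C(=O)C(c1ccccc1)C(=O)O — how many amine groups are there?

2

N≡C–: carbon triple-bonded to nitrogen → nitrile.
pendant –COOH: carbonyl C bonded to C and –OH → carboxylic acid.
pendant –CH2OH on an sp³ backbone C → alcohol.
pendant –COOCH3: carbonyl C bonded to C and –OCH3 → ester.
–NH2 on an sp³ carbon with no adjacent C=O → amine.
pendant –NHC(=O)CH3: N bonded to a carbonyl → amide (not amine).
pendant –COCH3: carbonyl C bonded to two carbons → ketone.
pendant –NHC(=O)CH3: N bonded to a carbonyl → amide (not amine).
–NH2 on an sp³ carbon with no adjacent C=O → amine.
pendant –COOH: carbonyl C bonded to C and –OH → carboxylic acid.
–C(=O)– with carbon on both sides → ketone.
pendant –C6H5: benzene ring → arene.
–COOH: carbonyl C bonded to –OH and C → carboxylic acid (the –OH is not a separate alcohol).
Amine appears at: CH(NH2), CH(NH2) → 2.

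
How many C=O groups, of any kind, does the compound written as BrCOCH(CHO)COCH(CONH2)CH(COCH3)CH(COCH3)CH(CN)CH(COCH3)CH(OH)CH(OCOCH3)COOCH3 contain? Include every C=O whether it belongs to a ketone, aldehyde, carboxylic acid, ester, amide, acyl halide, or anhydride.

BrCO: acyl halide, 1 C=O (running total 1).
CH(CHO): aldehyde, 1 C=O (running total 2).
CO: ketone, 1 C=O (running total 3).
CH(CONH2): amide, 1 C=O (running total 4).
CH(COCH3): ketone, 1 C=O (running total 5).
CH(COCH3): ketone, 1 C=O (running total 6).
CH(COCH3): ketone, 1 C=O (running total 7).
CH(OCOCH3): ester, 1 C=O (running total 8).
COOCH3: ester, 1 C=O (running total 9).

9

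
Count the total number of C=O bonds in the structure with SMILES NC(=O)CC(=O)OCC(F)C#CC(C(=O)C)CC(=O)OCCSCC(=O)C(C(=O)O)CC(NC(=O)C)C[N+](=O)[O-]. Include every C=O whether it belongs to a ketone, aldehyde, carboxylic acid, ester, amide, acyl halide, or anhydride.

7

H2NCO: amide, 1 C=O (running total 1).
CH2COOCH2: ester, 1 C=O (running total 2).
CH(COCH3): ketone, 1 C=O (running total 3).
CH2COOCH2: ester, 1 C=O (running total 4).
CO: ketone, 1 C=O (running total 5).
CH(COOH): carboxylic acid, 1 C=O (running total 6).
CH(NHCOCH3): amide, 1 C=O (running total 7).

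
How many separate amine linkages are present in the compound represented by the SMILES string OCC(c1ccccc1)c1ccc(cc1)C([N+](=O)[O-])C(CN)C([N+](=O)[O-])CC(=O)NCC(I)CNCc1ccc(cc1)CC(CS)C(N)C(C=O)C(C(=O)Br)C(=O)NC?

HO– on an sp³ carbon → alcohol.
pendant –C6H5: benzene ring → arene.
para-disubstituted benzene ring → arene.
–NO2 on an sp³ carbon → nitro (the N=O is not a carbonyl).
pendant –CH2NH2: N on sp³ C, no adjacent C=O → amine.
–NO2 on an sp³ carbon → nitro (the N=O is not a carbonyl).
–C(=O)–N– linkage → amide (the N is not an amine).
halogen on an sp³ carbon → alkyl halide.
C–N–C with sp³ carbons and no adjacent C=O → amine (secondary).
para-disubstituted benzene ring → arene.
pendant –CH2SH → thiol.
–NH2 on an sp³ carbon with no adjacent C=O → amine.
pendant –CHO: carbonyl C bonded to C and H → aldehyde.
pendant –C(=O)X: carbonyl C bonded to C and halogen → acyl halide.
–C(=O)NHCH3: carbonyl C bonded to C and to N → amide (the N is not an amine).
Amine appears at: CH(CH2NH2), CH2NHCH2, CH(NH2) → 3.

3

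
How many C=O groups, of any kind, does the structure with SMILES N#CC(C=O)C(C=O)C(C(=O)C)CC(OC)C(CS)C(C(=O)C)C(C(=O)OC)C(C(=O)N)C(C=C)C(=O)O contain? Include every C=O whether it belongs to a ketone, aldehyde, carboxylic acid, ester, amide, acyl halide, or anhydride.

CH(CHO): aldehyde, 1 C=O (running total 1).
CH(CHO): aldehyde, 1 C=O (running total 2).
CH(COCH3): ketone, 1 C=O (running total 3).
CH(COCH3): ketone, 1 C=O (running total 4).
CH(COOCH3): ester, 1 C=O (running total 5).
CH(CONH2): amide, 1 C=O (running total 6).
COOH: carboxylic acid, 1 C=O (running total 7).

7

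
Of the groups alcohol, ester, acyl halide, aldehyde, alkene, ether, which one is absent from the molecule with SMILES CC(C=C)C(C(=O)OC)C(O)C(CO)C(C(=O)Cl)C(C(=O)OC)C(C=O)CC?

ether

ester: present (CH(COOCH3) — pendant –COOCH3: carbonyl C bonded to C and –OCH3 → ester).
alcohol: present (CH(OH) — –OH on an sp³ carbon → alcohol (secondary)).
acyl halide: present (CH(COCl) — pendant –C(=O)X: carbonyl C bonded to C and halogen → acyl halide).
alkene: present (CH(CH=CH2) — pendant –CH=CH2: C=C double bond → alkene).
aldehyde: present (CH(CHO) — pendant –CHO: carbonyl C bonded to C and H → aldehyde).
ether: absent. In CH(COOCH3), the C–O–C oxygen is adjacent to a C=O, so it belongs to an ester, not an ether.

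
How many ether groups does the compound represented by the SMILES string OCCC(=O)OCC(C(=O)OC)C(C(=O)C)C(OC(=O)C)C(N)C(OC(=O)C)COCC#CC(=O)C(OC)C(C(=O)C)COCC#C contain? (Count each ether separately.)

3

Reading the structure from left to right:
  HOCH2: HO– on an sp³ carbon → alcohol.
  CH2COOCH2: –C(=O)–O–C with C on the carbonyl side → ester.
  CH(COOCH3): pendant –COOCH3: carbonyl C bonded to C and –OCH3 → ester.
  CH(COCH3): pendant –COCH3: carbonyl C bonded to two carbons → ketone.
  CH(OCOCH3): pendant –OC(=O)CH3: an acyloxy group → ester.
  CH(NH2): –NH2 on an sp³ carbon with no adjacent C=O → amine.
  CH(OCOCH3): pendant –OC(=O)CH3: an acyloxy group → ester.
  CH2OCH2: C–O–C with sp³ carbons on both sides and no adjacent C=O → ether.
  C≡C: C≡C triple bond → alkyne.
  CO: –C(=O)– with carbon on both sides → ketone.
  CH(OCH3): pendant –OCH3: C–O–C with sp³ C, no adjacent C=O → ether.
  CH(COCH3): pendant –COCH3: carbonyl C bonded to two carbons → ketone.
  CH2OCH2: C–O–C with sp³ carbons on both sides and no adjacent C=O → ether.
  C≡CH: C≡C triple bond → alkyne.
Ether appears at: CH2OCH2, CH(OCH3), CH2OCH2 → 3.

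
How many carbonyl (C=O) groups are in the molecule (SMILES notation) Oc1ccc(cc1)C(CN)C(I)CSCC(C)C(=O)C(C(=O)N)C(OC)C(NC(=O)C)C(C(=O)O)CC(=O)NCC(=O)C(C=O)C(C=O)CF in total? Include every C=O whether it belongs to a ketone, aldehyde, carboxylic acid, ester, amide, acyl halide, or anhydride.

CO: ketone, 1 C=O (running total 1).
CH(CONH2): amide, 1 C=O (running total 2).
CH(NHCOCH3): amide, 1 C=O (running total 3).
CH(COOH): carboxylic acid, 1 C=O (running total 4).
CH2CONHCH2: amide, 1 C=O (running total 5).
CO: ketone, 1 C=O (running total 6).
CH(CHO): aldehyde, 1 C=O (running total 7).
CH(CHO): aldehyde, 1 C=O (running total 8).

8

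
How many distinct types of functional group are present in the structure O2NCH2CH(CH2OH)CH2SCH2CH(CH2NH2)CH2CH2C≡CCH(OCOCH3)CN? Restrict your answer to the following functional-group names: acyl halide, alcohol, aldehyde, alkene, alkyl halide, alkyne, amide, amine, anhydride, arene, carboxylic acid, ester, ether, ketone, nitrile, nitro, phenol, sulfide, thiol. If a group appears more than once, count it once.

7

–NO2 on carbon → nitro group.
pendant –CH2OH on an sp³ backbone C → alcohol.
C–S–C linkage → sulfide (thioether).
pendant –CH2NH2: N on sp³ C, no adjacent C=O → amine.
C≡C triple bond → alkyne.
pendant –OC(=O)CH3: an acyloxy group → ester.
–C≡N: carbon triple-bonded to nitrogen → nitrile.
Distinct types present: alcohol, alkyne, amine, ester, nitrile, nitro, sulfide.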